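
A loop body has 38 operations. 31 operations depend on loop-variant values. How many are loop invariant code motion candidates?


Invariant candidates = total - loop-dependent
= 38 - 31 = 7

7


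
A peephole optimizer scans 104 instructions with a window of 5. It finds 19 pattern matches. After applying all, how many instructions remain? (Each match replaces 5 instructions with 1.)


Each match removes 4 instructions.
Total removed = 19 * 4 = 76
Remaining = 104 - 76 = 28

28


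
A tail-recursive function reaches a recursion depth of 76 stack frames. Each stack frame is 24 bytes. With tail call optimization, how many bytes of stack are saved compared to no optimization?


Without TCO: 76 * 24 = 1824 bytes
With TCO: reuse 1 frame = 24 bytes
Savings = 1824 - 24 = 1800

1800


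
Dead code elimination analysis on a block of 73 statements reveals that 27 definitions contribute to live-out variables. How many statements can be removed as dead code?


Dead code = total statements - live definitions
= 73 - 27 = 46

46


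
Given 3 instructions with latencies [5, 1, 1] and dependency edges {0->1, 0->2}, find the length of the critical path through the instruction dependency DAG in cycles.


Compute longest path through dependency graph: dist(Ik) = max over predecessors of dist + latency(Ik).
dist(I0) = latency 5 = 5
dist(I1) = dist(I0) + 1 = 5 + 1 = 6
dist(I2) = dist(I0) + 1 = 5 + 1 = 6
Critical path = max dist = 6

6


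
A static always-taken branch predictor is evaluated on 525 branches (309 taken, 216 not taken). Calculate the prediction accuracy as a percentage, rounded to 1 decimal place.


Predictor: always-taken
Correct predictions = 309
Accuracy = 309 / 525 * 100 = 58.9%

58.9


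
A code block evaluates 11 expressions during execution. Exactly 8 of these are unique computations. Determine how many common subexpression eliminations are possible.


CSE count = total expressions - unique expressions
= 11 - 8 = 3

3


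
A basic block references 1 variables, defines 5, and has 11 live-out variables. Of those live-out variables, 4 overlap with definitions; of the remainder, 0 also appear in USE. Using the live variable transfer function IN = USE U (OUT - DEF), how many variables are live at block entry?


OUT - DEF: 11 - 4 = 7
|IN| = |USE| + |OUT - DEF| - |USE ∩ (OUT - DEF)| = 1 + 7 - 0 = 8

8


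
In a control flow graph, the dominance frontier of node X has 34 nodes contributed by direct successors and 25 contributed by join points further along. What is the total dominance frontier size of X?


DF(X) = direct successor contributions + join point contributions
= 34 + 25 = 59

59


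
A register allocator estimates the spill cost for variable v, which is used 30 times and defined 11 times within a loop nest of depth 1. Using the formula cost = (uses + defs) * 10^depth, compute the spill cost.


uses + defs = 30 + 11 = 41
10^1 = 10
Spill cost = 41 * 10 = 410

410


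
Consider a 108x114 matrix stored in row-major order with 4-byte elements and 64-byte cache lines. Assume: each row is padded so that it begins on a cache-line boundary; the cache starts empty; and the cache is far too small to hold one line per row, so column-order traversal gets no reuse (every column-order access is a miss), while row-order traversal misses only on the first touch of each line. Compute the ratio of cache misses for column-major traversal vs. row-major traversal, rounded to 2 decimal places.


Each row occupies 114 * 4 = 456 bytes and starts on a line boundary, so it spans ceil(456 / 64) = 8 cache lines.
Row-major traversal misses (one per line touched): 108 * ceil(114 * 4 / 64) = 864
Column-major traversal misses (no reuse, every access misses): 108 * 114 = 12312
Ratio = 12312 / 864 = 14.25

14.25


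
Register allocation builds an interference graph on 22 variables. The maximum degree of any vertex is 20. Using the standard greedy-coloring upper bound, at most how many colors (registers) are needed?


Greedy coloring never needs more than (max_degree + 1) colors: when coloring a vertex, at most max_degree neighbors are already colored.
Upper bound = 20 + 1 = 21

21


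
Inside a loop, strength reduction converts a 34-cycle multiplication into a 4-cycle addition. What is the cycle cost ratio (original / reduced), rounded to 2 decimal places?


Ratio = mult_cost / add_cost = 34 / 4 = 8.5

8.5


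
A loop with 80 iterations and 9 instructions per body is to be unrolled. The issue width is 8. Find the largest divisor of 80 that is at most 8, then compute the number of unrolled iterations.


Largest divisor of 80 <= 8 is 8
New iterations = 80 / 8 = 10

10


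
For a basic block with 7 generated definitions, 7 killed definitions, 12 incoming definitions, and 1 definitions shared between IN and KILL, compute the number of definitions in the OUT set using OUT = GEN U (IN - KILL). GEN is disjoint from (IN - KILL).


IN - KILL: 12 - 1 = 11 surviving definitions
OUT = GEN + surviving = 7 + 11 = 18

18


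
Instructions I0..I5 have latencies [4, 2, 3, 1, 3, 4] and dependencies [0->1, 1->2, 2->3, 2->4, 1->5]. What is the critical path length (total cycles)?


Compute longest path through dependency graph: dist(Ik) = max over predecessors of dist + latency(Ik).
dist(I0) = latency 4 = 4
dist(I1) = dist(I0) + 2 = 4 + 2 = 6
dist(I2) = dist(I1) + 3 = 6 + 3 = 9
dist(I3) = dist(I2) + 1 = 9 + 1 = 10
dist(I4) = dist(I2) + 3 = 9 + 3 = 12
dist(I5) = dist(I1) + 4 = 6 + 4 = 10
Critical path = max dist = 12

12


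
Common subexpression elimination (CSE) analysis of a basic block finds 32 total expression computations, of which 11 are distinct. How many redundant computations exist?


CSE count = total expressions - unique expressions
= 32 - 11 = 21

21


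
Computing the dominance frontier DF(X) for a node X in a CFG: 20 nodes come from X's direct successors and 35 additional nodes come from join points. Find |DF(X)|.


DF(X) = direct successor contributions + join point contributions
= 20 + 35 = 55

55


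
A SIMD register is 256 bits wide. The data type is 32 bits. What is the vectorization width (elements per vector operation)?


Width = SIMD bits / data type bits
= 256 / 32 = 8

8


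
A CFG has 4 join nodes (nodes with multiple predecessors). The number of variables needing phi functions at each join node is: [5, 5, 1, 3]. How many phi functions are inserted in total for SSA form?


Total phi functions = sum of phi functions at each join node
= 5 + 5 + 1 + 3 = 14

14


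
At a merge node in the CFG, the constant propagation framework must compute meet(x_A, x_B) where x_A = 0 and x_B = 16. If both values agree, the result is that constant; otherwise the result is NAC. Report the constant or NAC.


Meet operation: if both paths give the same constant, result is that constant; if they differ, result is NAC (not-a-constant).
Path A: 0, Path B: 16 -> differ
Result: not-a-constant -> NAC

NAC


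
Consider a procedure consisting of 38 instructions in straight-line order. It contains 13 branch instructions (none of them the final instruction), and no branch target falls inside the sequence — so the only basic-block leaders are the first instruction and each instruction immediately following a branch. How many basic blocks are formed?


With no in-sequence branch targets, the leaders are the first instruction plus the instruction after each branch.
Number of basic blocks = branches + 1
= 13 + 1 = 14

14


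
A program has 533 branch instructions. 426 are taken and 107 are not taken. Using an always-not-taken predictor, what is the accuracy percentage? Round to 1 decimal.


Predictor: always-not-taken
Correct predictions = 107
Accuracy = 107 / 533 * 100 = 20.1%

20.1


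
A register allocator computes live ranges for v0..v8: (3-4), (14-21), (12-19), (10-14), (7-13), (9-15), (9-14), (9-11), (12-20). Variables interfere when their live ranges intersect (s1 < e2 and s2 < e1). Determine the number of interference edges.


Check all pairs for overlapping intervals.
Two intervals (s1,e1) and (s2,e2) overlap if s1 < e2 and s2 < e1.
v0 (3-4) vs v1..v8: overlaps none -> 0
v1 (14-21) vs v2..v8: overlaps v2, v5, v8 -> 3
v2 (12-19) vs v3..v8: overlaps v3, v4, v5, v6, v8 -> 5
v3 (10-14) vs v4..v8: overlaps v4, v5, v6, v7, v8 -> 5
v4 (7-13) vs v5..v8: overlaps v5, v6, v7, v8 -> 4
v5 (9-15) vs v6..v8: overlaps v6, v7, v8 -> 3
v6 (9-14) vs v7..v8: overlaps v7, v8 -> 2
v7 (9-11) vs v8: overlaps none -> 0
Total overlapping pairs = 0 + 3 + 5 + 5 + 4 + 3 + 2 + 0 = 22

22


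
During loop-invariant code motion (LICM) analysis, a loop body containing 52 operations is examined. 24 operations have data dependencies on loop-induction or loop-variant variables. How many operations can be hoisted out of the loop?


Invariant candidates = total - loop-dependent
= 52 - 24 = 28

28


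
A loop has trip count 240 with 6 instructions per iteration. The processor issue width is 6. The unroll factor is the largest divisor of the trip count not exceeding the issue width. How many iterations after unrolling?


Largest divisor of 240 <= 6 is 6
New iterations = 240 / 6 = 40

40


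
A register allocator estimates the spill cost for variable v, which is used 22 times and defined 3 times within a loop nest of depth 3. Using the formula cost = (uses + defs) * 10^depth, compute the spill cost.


uses + defs = 22 + 3 = 25
10^3 = 1000
Spill cost = 25 * 1000 = 25000

25000


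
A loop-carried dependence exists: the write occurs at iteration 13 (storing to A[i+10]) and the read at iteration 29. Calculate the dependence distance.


Distance = read iteration - write iteration
= 29 - 13 = 16

16


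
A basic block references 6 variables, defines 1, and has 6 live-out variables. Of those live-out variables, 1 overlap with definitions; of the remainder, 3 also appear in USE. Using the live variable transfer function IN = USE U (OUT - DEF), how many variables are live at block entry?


OUT - DEF: 6 - 1 = 5
|IN| = |USE| + |OUT - DEF| - |USE ∩ (OUT - DEF)| = 6 + 5 - 3 = 8

8


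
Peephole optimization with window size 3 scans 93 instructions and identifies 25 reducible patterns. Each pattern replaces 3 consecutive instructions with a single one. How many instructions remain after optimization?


Each match removes 2 instructions.
Total removed = 25 * 2 = 50
Remaining = 93 - 50 = 43

43


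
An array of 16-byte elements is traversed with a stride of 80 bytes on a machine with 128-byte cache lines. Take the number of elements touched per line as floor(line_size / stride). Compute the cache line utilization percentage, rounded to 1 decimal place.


Elements per cache line = floor(128 / 80) = 1
Bytes used = 1 * 16 = 16
Utilization = 16 / 128 * 100 = 12.5%

12.5


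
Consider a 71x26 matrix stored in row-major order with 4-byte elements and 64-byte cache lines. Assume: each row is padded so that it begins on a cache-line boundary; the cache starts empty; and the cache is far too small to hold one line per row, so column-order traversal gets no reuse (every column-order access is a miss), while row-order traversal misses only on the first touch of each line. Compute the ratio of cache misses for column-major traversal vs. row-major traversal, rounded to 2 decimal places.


Each row occupies 26 * 4 = 104 bytes and starts on a line boundary, so it spans ceil(104 / 64) = 2 cache lines.
Row-major traversal misses (one per line touched): 71 * ceil(26 * 4 / 64) = 142
Column-major traversal misses (no reuse, every access misses): 71 * 26 = 1846
Ratio = 1846 / 142 = 13.0

13.0


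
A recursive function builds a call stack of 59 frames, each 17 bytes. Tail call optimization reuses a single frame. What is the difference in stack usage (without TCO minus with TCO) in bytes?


Without TCO: 59 * 17 = 1003 bytes
With TCO: reuse 1 frame = 17 bytes
Savings = 1003 - 17 = 986

986


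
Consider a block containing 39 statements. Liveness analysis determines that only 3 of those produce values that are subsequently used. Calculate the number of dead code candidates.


Dead code = total statements - live definitions
= 39 - 3 = 36

36


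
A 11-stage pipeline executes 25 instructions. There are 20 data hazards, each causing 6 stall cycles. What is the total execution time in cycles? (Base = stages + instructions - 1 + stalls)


Base cycles = 11 + 25 - 1 = 35
Total stalls = 20 * 6 = 120
Total = 35 + 120 = 155

155


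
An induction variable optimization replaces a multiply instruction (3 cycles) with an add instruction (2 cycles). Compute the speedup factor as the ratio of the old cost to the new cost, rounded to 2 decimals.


Ratio = mult_cost / add_cost = 3 / 2 = 1.5

1.5


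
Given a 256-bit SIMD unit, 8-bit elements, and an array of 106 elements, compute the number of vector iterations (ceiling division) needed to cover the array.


Width = 256 / 8 = 32 elements per vector op
Iterations = ceil(106 / 32) = 4

4


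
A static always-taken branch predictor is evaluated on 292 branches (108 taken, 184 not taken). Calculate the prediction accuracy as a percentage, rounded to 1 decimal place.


Predictor: always-taken
Correct predictions = 108
Accuracy = 108 / 292 * 100 = 37.0%

37.0


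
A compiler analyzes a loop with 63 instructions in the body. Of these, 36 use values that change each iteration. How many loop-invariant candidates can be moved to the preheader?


Invariant candidates = total - loop-dependent
= 63 - 36 = 27

27


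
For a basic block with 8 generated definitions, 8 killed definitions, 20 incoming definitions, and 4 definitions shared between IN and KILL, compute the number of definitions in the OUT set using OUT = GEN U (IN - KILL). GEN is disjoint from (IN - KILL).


IN - KILL: 20 - 4 = 16 surviving definitions
OUT = GEN + surviving = 8 + 16 = 24

24


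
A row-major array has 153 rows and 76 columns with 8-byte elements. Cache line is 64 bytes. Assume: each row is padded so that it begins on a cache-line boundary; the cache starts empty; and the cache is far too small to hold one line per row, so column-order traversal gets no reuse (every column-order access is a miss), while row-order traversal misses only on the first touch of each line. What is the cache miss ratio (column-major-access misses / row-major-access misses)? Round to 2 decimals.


Each row occupies 76 * 8 = 608 bytes and starts on a line boundary, so it spans ceil(608 / 64) = 10 cache lines.
Row-major traversal misses (one per line touched): 153 * ceil(76 * 8 / 64) = 1530
Column-major traversal misses (no reuse, every access misses): 153 * 76 = 11628
Ratio = 11628 / 1530 = 7.6

7.6


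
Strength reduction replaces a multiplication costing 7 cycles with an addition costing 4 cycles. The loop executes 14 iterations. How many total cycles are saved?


Per-iteration saving = 7 - 4 = 3
Total saved = 14 * 3 = 42

42


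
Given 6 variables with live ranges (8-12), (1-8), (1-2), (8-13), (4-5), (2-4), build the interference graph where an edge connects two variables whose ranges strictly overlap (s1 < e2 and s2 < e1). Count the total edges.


Check all pairs for overlapping intervals.
Two intervals (s1,e1) and (s2,e2) overlap if s1 < e2 and s2 < e1.
v0 (8-12) vs v1..v5: overlaps v3 -> 1
v1 (1-8) vs v2..v5: overlaps v2, v4, v5 -> 3
v2 (1-2) vs v3..v5: overlaps none -> 0
v3 (8-13) vs v4..v5: overlaps none -> 0
v4 (4-5) vs v5: overlaps none -> 0
Total overlapping pairs = 1 + 3 + 0 + 0 + 0 = 4

4


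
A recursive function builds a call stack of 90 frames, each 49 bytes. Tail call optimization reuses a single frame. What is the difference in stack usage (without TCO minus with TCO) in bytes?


Without TCO: 90 * 49 = 4410 bytes
With TCO: reuse 1 frame = 49 bytes
Savings = 4410 - 49 = 4361

4361


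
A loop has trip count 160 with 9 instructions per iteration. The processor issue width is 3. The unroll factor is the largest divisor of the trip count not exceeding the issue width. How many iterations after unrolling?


Largest divisor of 160 <= 3 is 2
New iterations = 160 / 2 = 80

80


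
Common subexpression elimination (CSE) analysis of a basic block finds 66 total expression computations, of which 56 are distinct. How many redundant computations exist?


CSE count = total expressions - unique expressions
= 66 - 56 = 10

10


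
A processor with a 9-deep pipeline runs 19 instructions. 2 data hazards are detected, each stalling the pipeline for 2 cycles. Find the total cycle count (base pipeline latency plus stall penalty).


Base cycles = 9 + 19 - 1 = 27
Total stalls = 2 * 2 = 4
Total = 27 + 4 = 31

31


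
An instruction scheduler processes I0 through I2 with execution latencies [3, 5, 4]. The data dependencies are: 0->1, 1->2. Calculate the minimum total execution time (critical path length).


Compute longest path through dependency graph: dist(Ik) = max over predecessors of dist + latency(Ik).
dist(I0) = latency 3 = 3
dist(I1) = dist(I0) + 5 = 3 + 5 = 8
dist(I2) = dist(I1) + 4 = 8 + 4 = 12
Critical path = max dist = 12

12


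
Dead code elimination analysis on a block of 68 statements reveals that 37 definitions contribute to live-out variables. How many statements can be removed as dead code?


Dead code = total statements - live definitions
= 68 - 37 = 31

31


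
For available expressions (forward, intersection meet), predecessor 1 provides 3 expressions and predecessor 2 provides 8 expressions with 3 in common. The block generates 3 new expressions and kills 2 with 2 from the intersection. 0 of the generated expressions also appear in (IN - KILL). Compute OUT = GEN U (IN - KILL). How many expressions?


IN = intersection of predecessors = 3
IN - KILL = 3 - 2 = 1
|OUT| = |GEN| + |IN - KILL| - |GEN ∩ (IN - KILL)| = 3 + 1 - 0 = 4

4


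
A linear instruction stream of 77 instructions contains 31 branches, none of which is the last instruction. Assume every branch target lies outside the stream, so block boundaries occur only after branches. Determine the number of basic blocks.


With no in-sequence branch targets, the leaders are the first instruction plus the instruction after each branch.
Number of basic blocks = branches + 1
= 31 + 1 = 32

32


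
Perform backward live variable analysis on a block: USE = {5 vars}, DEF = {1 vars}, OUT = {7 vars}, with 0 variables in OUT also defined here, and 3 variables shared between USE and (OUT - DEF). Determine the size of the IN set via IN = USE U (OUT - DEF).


OUT - DEF: 7 - 0 = 7
|IN| = |USE| + |OUT - DEF| - |USE ∩ (OUT - DEF)| = 5 + 7 - 3 = 9

9


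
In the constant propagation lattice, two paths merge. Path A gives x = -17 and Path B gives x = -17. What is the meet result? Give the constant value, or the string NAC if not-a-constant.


Meet operation: if both paths give the same constant, result is that constant; if they differ, result is NAC (not-a-constant).
Path A: -17, Path B: -17 -> equal
Result: constant -> -17

-17


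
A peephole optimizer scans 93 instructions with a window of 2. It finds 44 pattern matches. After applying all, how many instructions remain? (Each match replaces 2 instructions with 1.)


Each match removes 1 instructions.
Total removed = 44 * 1 = 44
Remaining = 93 - 44 = 49

49


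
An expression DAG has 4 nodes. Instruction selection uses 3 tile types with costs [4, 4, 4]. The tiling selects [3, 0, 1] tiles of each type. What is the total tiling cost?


Total cost = sum(count_i * cost_i)
= 3*4 + 0*4 + 1*4
= 16

16


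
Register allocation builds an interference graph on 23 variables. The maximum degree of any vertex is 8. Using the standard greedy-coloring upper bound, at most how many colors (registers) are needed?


Greedy coloring never needs more than (max_degree + 1) colors: when coloring a vertex, at most max_degree neighbors are already colored.
Upper bound = 8 + 1 = 9

9


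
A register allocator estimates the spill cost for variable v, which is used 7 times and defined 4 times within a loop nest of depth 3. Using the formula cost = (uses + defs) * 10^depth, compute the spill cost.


uses + defs = 7 + 4 = 11
10^3 = 1000
Spill cost = 11 * 1000 = 11000

11000


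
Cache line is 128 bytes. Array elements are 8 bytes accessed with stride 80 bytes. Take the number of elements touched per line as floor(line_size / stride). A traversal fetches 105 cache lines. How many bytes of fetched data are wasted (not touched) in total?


Elements per line = floor(128 / 80) = 1
Bytes used per line = 1 * 8 = 8
Wasted per line = 128 - 8 = 120
Total wasted = 120 * 105 = 12600

12600


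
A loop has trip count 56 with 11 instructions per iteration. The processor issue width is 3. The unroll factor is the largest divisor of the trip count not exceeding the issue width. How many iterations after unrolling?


Largest divisor of 56 <= 3 is 2
New iterations = 56 / 2 = 28

28


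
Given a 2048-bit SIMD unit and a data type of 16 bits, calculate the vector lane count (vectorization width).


Width = SIMD bits / data type bits
= 2048 / 16 = 128

128


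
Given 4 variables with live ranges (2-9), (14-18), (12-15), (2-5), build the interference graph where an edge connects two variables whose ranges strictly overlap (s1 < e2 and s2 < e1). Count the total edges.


Check all pairs for overlapping intervals.
Two intervals (s1,e1) and (s2,e2) overlap if s1 < e2 and s2 < e1.
v0 (2-9) vs v1..v3: overlaps v3 -> 1
v1 (14-18) vs v2..v3: overlaps v2 -> 1
v2 (12-15) vs v3: overlaps none -> 0
Total overlapping pairs = 1 + 1 + 0 = 2

2


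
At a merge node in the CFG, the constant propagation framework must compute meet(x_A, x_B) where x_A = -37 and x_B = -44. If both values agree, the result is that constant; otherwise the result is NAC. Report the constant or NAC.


Meet operation: if both paths give the same constant, result is that constant; if they differ, result is NAC (not-a-constant).
Path A: -37, Path B: -44 -> differ
Result: not-a-constant -> NAC

NAC


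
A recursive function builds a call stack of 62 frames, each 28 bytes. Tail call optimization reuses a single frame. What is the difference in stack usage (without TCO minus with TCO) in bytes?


Without TCO: 62 * 28 = 1736 bytes
With TCO: reuse 1 frame = 28 bytes
Savings = 1736 - 28 = 1708

1708


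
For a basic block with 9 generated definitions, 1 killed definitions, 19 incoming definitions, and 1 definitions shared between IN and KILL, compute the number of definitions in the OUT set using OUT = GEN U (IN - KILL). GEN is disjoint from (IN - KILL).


IN - KILL: 19 - 1 = 18 surviving definitions
OUT = GEN + surviving = 9 + 18 = 27

27


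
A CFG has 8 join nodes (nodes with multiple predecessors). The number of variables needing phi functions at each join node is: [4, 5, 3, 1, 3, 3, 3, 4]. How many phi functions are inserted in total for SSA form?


Total phi functions = sum of phi functions at each join node
= 4 + 5 + 3 + 1 + 3 + 3 + 3 + 4 = 26

26


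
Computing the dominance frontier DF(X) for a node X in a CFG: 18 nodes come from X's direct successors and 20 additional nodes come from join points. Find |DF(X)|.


DF(X) = direct successor contributions + join point contributions
= 18 + 20 = 38

38


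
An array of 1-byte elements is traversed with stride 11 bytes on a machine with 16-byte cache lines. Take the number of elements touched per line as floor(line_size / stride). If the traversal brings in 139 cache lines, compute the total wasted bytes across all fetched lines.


Elements per line = floor(16 / 11) = 1
Bytes used per line = 1 * 1 = 1
Wasted per line = 16 - 1 = 15
Total wasted = 15 * 139 = 2085

2085


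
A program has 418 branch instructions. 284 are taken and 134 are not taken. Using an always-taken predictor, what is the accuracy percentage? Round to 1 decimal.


Predictor: always-taken
Correct predictions = 284
Accuracy = 284 / 418 * 100 = 67.9%

67.9


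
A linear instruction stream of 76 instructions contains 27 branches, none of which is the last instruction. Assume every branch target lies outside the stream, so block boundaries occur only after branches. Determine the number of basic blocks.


With no in-sequence branch targets, the leaders are the first instruction plus the instruction after each branch.
Number of basic blocks = branches + 1
= 27 + 1 = 28

28


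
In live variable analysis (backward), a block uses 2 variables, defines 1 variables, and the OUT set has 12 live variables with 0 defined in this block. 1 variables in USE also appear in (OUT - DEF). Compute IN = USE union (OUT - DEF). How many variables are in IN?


OUT - DEF: 12 - 0 = 12
|IN| = |USE| + |OUT - DEF| - |USE ∩ (OUT - DEF)| = 2 + 12 - 1 = 13

13


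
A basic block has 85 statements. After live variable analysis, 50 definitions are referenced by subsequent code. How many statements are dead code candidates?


Dead code = total statements - live definitions
= 85 - 50 = 35

35


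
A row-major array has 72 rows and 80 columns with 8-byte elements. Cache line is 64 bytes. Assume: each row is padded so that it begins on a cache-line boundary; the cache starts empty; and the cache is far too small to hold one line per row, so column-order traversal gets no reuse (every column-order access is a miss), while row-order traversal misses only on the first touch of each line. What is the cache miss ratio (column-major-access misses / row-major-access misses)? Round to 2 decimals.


Each row occupies 80 * 8 = 640 bytes and starts on a line boundary, so it spans ceil(640 / 64) = 10 cache lines.
Row-major traversal misses (one per line touched): 72 * ceil(80 * 8 / 64) = 720
Column-major traversal misses (no reuse, every access misses): 72 * 80 = 5760
Ratio = 5760 / 720 = 8.0

8.0


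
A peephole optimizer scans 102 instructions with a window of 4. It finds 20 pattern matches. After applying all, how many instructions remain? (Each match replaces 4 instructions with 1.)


Each match removes 3 instructions.
Total removed = 20 * 3 = 60
Remaining = 102 - 60 = 42

42


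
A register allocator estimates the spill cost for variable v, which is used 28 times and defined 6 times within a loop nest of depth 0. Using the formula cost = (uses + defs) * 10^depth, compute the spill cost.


uses + defs = 28 + 6 = 34
10^0 = 1
Spill cost = 34 * 1 = 34

34


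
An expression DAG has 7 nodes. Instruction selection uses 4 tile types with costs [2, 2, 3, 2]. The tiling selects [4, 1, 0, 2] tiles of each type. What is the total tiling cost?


Total cost = sum(count_i * cost_i)
= 4*2 + 1*2 + 0*3 + 2*2
= 14

14


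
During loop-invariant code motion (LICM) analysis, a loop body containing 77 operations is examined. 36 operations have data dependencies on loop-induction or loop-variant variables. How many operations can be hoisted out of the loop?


Invariant candidates = total - loop-dependent
= 77 - 36 = 41

41


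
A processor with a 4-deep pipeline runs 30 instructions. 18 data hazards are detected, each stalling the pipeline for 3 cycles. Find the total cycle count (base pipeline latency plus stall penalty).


Base cycles = 4 + 30 - 1 = 33
Total stalls = 18 * 3 = 54
Total = 33 + 54 = 87

87


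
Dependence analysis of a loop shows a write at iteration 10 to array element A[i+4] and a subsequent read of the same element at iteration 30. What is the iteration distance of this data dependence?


Distance = read iteration - write iteration
= 30 - 10 = 20

20


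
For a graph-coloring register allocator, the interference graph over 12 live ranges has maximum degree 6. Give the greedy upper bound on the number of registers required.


Greedy coloring never needs more than (max_degree + 1) colors: when coloring a vertex, at most max_degree neighbors are already colored.
Upper bound = 6 + 1 = 7

7


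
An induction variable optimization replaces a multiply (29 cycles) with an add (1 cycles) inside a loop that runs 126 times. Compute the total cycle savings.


Per-iteration saving = 29 - 1 = 28
Total saved = 126 * 28 = 3528

3528


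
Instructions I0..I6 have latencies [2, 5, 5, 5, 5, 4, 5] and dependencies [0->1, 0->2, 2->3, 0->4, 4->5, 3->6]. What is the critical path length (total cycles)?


Compute longest path through dependency graph: dist(Ik) = max over predecessors of dist + latency(Ik).
dist(I0) = latency 2 = 2
dist(I1) = dist(I0) + 5 = 2 + 5 = 7
dist(I2) = dist(I0) + 5 = 2 + 5 = 7
dist(I3) = dist(I2) + 5 = 7 + 5 = 12
dist(I4) = dist(I0) + 5 = 2 + 5 = 7
dist(I5) = dist(I4) + 4 = 7 + 4 = 11
dist(I6) = dist(I3) + 5 = 12 + 5 = 17
Critical path = max dist = 17

17


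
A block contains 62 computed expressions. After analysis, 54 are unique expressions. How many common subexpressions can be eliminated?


CSE count = total expressions - unique expressions
= 62 - 54 = 8

8


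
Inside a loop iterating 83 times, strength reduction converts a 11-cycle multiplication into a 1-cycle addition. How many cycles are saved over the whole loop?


Per-iteration saving = 11 - 1 = 10
Total saved = 83 * 10 = 830

830


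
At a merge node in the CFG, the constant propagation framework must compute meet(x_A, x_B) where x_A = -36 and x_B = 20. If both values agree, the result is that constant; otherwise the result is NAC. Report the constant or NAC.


Meet operation: if both paths give the same constant, result is that constant; if they differ, result is NAC (not-a-constant).
Path A: -36, Path B: 20 -> differ
Result: not-a-constant -> NAC

NAC


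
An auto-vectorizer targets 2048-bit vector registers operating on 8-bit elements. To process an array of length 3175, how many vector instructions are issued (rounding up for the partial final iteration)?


Width = 2048 / 8 = 256 elements per vector op
Iterations = ceil(3175 / 256) = 13

13


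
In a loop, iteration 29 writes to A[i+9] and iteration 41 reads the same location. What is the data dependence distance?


Distance = read iteration - write iteration
= 41 - 29 = 12

12


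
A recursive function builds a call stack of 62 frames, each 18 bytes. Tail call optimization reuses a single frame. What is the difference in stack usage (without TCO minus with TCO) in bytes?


Without TCO: 62 * 18 = 1116 bytes
With TCO: reuse 1 frame = 18 bytes
Savings = 1116 - 18 = 1098

1098


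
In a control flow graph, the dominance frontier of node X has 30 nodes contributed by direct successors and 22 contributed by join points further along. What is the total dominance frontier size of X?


DF(X) = direct successor contributions + join point contributions
= 30 + 22 = 52

52


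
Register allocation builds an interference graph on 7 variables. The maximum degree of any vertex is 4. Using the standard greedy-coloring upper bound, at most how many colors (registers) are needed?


Greedy coloring never needs more than (max_degree + 1) colors: when coloring a vertex, at most max_degree neighbors are already colored.
Upper bound = 4 + 1 = 5

5


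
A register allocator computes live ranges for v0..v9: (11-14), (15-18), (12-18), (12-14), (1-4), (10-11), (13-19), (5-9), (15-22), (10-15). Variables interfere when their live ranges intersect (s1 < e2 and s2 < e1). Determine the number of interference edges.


Check all pairs for overlapping intervals.
Two intervals (s1,e1) and (s2,e2) overlap if s1 < e2 and s2 < e1.
v0 (11-14) vs v1..v9: overlaps v2, v3, v6, v9 -> 4
v1 (15-18) vs v2..v9: overlaps v2, v6, v8 -> 3
v2 (12-18) vs v3..v9: overlaps v3, v6, v8, v9 -> 4
v3 (12-14) vs v4..v9: overlaps v6, v9 -> 2
v4 (1-4) vs v5..v9: overlaps none -> 0
v5 (10-11) vs v6..v9: overlaps v9 -> 1
v6 (13-19) vs v7..v9: overlaps v8, v9 -> 2
v7 (5-9) vs v8..v9: overlaps none -> 0
v8 (15-22) vs v9: overlaps none -> 0
Total overlapping pairs = 4 + 3 + 4 + 2 + 0 + 1 + 2 + 0 + 0 = 16

16


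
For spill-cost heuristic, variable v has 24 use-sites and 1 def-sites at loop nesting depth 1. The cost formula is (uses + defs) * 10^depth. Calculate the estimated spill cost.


uses + defs = 24 + 1 = 25
10^1 = 10
Spill cost = 25 * 10 = 250

250


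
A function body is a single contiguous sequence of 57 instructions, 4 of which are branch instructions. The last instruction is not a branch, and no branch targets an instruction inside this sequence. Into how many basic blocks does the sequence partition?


With no in-sequence branch targets, the leaders are the first instruction plus the instruction after each branch.
Number of basic blocks = branches + 1
= 4 + 1 = 5

5


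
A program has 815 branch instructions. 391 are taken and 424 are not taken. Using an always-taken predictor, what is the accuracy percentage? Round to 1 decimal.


Predictor: always-taken
Correct predictions = 391
Accuracy = 391 / 815 * 100 = 48.0%

48.0


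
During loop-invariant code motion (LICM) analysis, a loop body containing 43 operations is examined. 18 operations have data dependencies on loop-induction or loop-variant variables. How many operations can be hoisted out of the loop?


Invariant candidates = total - loop-dependent
= 43 - 18 = 25

25


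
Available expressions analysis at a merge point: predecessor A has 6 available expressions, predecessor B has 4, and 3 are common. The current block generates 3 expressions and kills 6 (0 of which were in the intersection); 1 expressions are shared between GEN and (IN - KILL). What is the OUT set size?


IN = intersection of predecessors = 3
IN - KILL = 3 - 0 = 3
|OUT| = |GEN| + |IN - KILL| - |GEN ∩ (IN - KILL)| = 3 + 3 - 1 = 5

5


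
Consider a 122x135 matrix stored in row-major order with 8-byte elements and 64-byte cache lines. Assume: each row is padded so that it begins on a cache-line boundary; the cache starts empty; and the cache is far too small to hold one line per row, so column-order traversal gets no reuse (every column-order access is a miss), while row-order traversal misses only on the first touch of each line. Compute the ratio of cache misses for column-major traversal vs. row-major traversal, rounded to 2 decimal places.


Each row occupies 135 * 8 = 1080 bytes and starts on a line boundary, so it spans ceil(1080 / 64) = 17 cache lines.
Row-major traversal misses (one per line touched): 122 * ceil(135 * 8 / 64) = 2074
Column-major traversal misses (no reuse, every access misses): 122 * 135 = 16470
Ratio = 16470 / 2074 = 7.94

7.94


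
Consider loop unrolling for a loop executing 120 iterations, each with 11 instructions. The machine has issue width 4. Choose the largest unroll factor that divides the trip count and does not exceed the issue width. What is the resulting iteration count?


Largest divisor of 120 <= 4 is 4
New iterations = 120 / 4 = 30

30


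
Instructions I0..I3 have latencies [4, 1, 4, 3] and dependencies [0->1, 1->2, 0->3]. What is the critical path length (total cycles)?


Compute longest path through dependency graph: dist(Ik) = max over predecessors of dist + latency(Ik).
dist(I0) = latency 4 = 4
dist(I1) = dist(I0) + 1 = 4 + 1 = 5
dist(I2) = dist(I1) + 4 = 5 + 4 = 9
dist(I3) = dist(I0) + 3 = 4 + 3 = 7
Critical path = max dist = 9

9


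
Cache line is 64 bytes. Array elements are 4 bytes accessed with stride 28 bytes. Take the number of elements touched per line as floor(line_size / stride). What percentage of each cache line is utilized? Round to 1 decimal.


Elements per cache line = floor(64 / 28) = 2
Bytes used = 2 * 4 = 8
Utilization = 8 / 64 * 100 = 12.5%

12.5


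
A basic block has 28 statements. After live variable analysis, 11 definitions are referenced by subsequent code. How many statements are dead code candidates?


Dead code = total statements - live definitions
= 28 - 11 = 17

17


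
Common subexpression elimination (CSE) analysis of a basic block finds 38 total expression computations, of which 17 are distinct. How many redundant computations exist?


CSE count = total expressions - unique expressions
= 38 - 17 = 21

21


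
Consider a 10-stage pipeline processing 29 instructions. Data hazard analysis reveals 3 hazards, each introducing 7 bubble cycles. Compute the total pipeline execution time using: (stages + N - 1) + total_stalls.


Base cycles = 10 + 29 - 1 = 38
Total stalls = 3 * 7 = 21
Total = 38 + 21 = 59

59


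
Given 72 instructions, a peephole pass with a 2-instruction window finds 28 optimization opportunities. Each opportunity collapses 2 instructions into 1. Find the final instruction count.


Each match removes 1 instructions.
Total removed = 28 * 1 = 28
Remaining = 72 - 28 = 44

44


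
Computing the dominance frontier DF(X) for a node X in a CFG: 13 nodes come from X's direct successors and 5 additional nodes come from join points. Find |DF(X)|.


DF(X) = direct successor contributions + join point contributions
= 13 + 5 = 18

18


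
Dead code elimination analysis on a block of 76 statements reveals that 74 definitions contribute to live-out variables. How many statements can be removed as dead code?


Dead code = total statements - live definitions
= 76 - 74 = 2

2


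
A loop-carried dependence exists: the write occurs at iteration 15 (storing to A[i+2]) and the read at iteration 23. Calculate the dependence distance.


Distance = read iteration - write iteration
= 23 - 15 = 8

8


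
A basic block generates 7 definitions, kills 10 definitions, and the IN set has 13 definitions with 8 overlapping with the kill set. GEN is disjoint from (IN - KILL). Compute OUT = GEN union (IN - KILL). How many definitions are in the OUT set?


IN - KILL: 13 - 8 = 5 surviving definitions
OUT = GEN + surviving = 7 + 5 = 12

12


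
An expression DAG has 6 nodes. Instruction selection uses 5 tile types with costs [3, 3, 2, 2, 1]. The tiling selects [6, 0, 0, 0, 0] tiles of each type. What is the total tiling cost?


Total cost = sum(count_i * cost_i)
= 6*3 + 0*3 + 0*2 + 0*2 + 0*1
= 18

18


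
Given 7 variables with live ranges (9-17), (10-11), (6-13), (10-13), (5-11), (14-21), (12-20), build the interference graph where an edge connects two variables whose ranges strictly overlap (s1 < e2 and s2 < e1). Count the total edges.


Check all pairs for overlapping intervals.
Two intervals (s1,e1) and (s2,e2) overlap if s1 < e2 and s2 < e1.
v0 (9-17) vs v1..v6: overlaps v1, v2, v3, v4, v5, v6 -> 6
v1 (10-11) vs v2..v6: overlaps v2, v3, v4 -> 3
v2 (6-13) vs v3..v6: overlaps v3, v4, v6 -> 3
v3 (10-13) vs v4..v6: overlaps v4, v6 -> 2
v4 (5-11) vs v5..v6: overlaps none -> 0
v5 (14-21) vs v6: overlaps v6 -> 1
Total overlapping pairs = 6 + 3 + 3 + 2 + 0 + 1 = 15

15


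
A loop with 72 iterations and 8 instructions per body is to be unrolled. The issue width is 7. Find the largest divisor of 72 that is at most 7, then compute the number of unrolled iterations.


Largest divisor of 72 <= 7 is 6
New iterations = 72 / 6 = 12

12


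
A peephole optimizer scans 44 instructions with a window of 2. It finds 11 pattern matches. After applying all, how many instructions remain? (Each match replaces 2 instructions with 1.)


Each match removes 1 instructions.
Total removed = 11 * 1 = 11
Remaining = 44 - 11 = 33

33


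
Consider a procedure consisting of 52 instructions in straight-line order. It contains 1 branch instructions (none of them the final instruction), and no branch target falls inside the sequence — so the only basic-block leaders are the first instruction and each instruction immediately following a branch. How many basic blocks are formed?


With no in-sequence branch targets, the leaders are the first instruction plus the instruction after each branch.
Number of basic blocks = branches + 1
= 1 + 1 = 2

2


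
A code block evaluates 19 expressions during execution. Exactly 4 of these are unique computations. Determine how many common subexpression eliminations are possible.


CSE count = total expressions - unique expressions
= 19 - 4 = 15

15


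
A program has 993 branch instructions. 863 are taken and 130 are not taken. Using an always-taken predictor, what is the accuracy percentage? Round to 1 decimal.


Predictor: always-taken
Correct predictions = 863
Accuracy = 863 / 993 * 100 = 86.9%

86.9
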